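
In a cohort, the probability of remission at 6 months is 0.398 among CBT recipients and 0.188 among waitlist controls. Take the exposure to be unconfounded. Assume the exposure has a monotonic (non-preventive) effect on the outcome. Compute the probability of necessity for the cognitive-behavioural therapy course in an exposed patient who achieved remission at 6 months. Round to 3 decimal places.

PN ≈ 0.528

Let p₁ = 0.398, p₀ = 0.188.
Under exogeneity and monotonicity, PN = (p₁ − p₀) / p₁.
PN = (0.398 − 0.188) / 0.398 = 0.21 / 0.398 ≈ 0.5276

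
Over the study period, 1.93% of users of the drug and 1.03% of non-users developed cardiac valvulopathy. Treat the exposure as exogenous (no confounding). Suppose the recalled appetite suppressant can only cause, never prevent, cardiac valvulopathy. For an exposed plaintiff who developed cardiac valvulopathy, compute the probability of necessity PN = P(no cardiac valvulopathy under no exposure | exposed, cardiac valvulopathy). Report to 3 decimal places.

p₁ = 0.0193, p₀ = 0.0103.
Under exogeneity and monotonicity, PN = (p₁ − p₀) / p₁.
PN = (0.0193 − 0.0103) / 0.0193 = 0.009 / 0.0193 ≈ 0.4663

PN ≈ 0.466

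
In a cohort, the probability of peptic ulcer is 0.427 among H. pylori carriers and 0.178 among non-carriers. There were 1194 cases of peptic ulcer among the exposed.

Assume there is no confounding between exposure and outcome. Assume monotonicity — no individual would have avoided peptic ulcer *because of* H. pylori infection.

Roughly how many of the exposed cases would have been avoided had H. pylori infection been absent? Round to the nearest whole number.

Let p₁ = 0.427, p₀ = 0.178.
PN = (p₁ − p₀)/p₁ = (0.427 − 0.178) / 0.427 ≈ 0.58314.
Attributable cases ≈ PN × (exposed cases) = 0.58314 × 1194 ≈ 696.27.

about 696 cases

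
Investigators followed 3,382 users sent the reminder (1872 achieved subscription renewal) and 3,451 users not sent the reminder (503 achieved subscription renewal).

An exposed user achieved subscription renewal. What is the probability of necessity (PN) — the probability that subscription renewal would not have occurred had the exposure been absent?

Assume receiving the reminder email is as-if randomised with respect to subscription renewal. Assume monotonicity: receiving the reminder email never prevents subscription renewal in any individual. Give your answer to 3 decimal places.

p₁ = P(outcome | exposed) = 1872/3382 = 0.55352
p₀ = P(outcome | unexposed) = 503/3451 = 0.14575
Under exogeneity and monotonicity, PN = (p₁ − p₀) / p₁.
PN = (0.55352 − 0.14575) / 0.55352 = 0.40776 / 0.55352 ≈ 0.7367

PN ≈ 0.737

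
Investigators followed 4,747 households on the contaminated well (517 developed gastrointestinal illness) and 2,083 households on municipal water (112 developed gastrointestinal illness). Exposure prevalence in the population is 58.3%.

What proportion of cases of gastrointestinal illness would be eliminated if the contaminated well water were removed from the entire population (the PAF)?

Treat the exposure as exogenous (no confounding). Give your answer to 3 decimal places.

p₁ = P(outcome | exposed) = 517/4747 = 0.10891
p₀ = P(outcome | unexposed) = 112/2083 = 0.053769
Overall risk P(Y=1) = π·p₁ + (1−π)·p₀ = 0.583×0.10891 + 0.417×0.053769 = 0.085917.
Under exogeneity, PAF = [P(Y=1) − p₀] / P(Y=1).
PAF = (0.085917 − 0.053769) / 0.085917 ≈ 0.3742

PAF ≈ 0.374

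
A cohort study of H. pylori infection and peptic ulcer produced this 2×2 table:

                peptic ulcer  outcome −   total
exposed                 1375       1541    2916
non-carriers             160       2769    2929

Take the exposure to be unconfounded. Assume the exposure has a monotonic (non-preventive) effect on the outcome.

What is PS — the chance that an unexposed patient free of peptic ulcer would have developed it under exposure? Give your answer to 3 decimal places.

p₁ = P(outcome | exposed) = 1375/2916 = 0.47154
p₀ = P(outcome | unexposed) = 160/2929 = 0.054626
Under exogeneity and monotonicity, PS = (p₁ − p₀)/(1 − p₀).
PS = (0.47154 − 0.054626) / 0.94537 ≈ 0.4410

PS ≈ 0.441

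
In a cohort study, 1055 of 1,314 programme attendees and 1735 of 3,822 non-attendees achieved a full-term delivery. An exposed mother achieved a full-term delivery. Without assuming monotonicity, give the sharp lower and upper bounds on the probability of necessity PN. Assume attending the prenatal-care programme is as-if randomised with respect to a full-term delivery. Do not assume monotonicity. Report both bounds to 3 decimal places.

p₁ = P(outcome | exposed) = 1055/1314 = 0.80289
p₀ = P(outcome | unexposed) = 1735/3822 = 0.45395
Under exogeneity alone the bounds on PN are max{0,(p₁−p₀)/p₁} ≤ PN ≤ min{1,(1−p₀)/p₁}.
  lower = (p₁ − p₀)/p₁ = 0.34894 / 0.80289 ≈ 0.4346
  upper = min{1, (1 − p₀)/p₁} = 0.54605 / 0.80289 ≈ 0.6801

0.435 ≤ PN ≤ 0.680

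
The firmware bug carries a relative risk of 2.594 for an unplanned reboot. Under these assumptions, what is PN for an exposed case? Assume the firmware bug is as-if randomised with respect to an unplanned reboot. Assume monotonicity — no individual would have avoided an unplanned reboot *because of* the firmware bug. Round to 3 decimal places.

PN ≈ 0.614

Under exogeneity and monotonicity, PN = (RR − 1) / RR = 1 − 1/RR.
PN = (2.594 − 1) / 2.594 = 1.594 / 2.594 ≈ 0.6145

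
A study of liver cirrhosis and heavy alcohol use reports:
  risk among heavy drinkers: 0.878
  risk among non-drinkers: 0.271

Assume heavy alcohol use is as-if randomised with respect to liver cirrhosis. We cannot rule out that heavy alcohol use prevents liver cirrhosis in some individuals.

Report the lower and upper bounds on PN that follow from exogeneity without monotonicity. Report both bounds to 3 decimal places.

0.691 ≤ PN ≤ 0.830

Let p₁ = 0.878, p₀ = 0.271.
Under exogeneity alone the bounds on PN are max{0,(p₁−p₀)/p₁} ≤ PN ≤ min{1,(1−p₀)/p₁}.
  lower = (p₁ − p₀)/p₁ = 0.607 / 0.878 ≈ 0.6913
  upper = min{1, (1 − p₀)/p₁} = 0.729 / 0.878 ≈ 0.8303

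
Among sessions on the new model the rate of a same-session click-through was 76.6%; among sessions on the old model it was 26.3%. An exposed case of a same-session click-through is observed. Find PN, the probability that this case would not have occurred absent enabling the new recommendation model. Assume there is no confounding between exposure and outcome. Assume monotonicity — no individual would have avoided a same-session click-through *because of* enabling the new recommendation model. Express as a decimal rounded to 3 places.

p₁ = 0.766, p₀ = 0.263.
Under exogeneity and monotonicity, PN = (p₁ − p₀) / p₁.
PN = (0.766 − 0.263) / 0.766 = 0.503 / 0.766 ≈ 0.6567

PN ≈ 0.657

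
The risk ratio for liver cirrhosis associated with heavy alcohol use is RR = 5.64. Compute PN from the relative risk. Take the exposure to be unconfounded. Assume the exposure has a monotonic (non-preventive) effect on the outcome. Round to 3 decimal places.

Under exogeneity and monotonicity, PN = (RR − 1) / RR = 1 − 1/RR.
PN = (5.64 − 1) / 5.64 = 4.64 / 5.64 ≈ 0.8227

PN ≈ 0.823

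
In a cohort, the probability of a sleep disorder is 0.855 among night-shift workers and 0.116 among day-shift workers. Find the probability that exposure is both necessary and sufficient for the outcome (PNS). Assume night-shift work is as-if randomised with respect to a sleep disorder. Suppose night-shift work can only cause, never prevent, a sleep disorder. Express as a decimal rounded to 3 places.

PNS ≈ 0.739

Let p₁ = 0.855, p₀ = 0.116.
Under exogeneity and monotonicity, PNS = p₁ − p₀.
PNS = 0.855 − 0.116 = 0.739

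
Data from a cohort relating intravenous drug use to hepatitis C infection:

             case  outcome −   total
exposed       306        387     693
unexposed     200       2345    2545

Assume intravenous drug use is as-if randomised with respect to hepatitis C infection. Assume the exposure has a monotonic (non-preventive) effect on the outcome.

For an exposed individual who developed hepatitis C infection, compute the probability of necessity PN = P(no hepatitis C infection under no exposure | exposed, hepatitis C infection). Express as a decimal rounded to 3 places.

PN ≈ 0.822

p₁ = P(outcome | exposed) = 306/693 = 0.44156
p₀ = P(outcome | unexposed) = 200/2545 = 0.078585
Under exogeneity and monotonicity, PN = (p₁ − p₀) / p₁.
PN = (0.44156 − 0.078585) / 0.44156 = 0.36297 / 0.44156 ≈ 0.8220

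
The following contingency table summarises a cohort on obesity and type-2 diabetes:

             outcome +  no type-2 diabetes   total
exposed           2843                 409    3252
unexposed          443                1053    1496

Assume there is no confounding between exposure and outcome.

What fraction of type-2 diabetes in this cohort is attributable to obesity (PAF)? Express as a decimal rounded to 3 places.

p₁ = P(outcome | exposed) = 2843/3252 = 0.87423
p₀ = P(outcome | unexposed) = 443/1496 = 0.29612
Exposure prevalence π = 3252/4748 = 0.68492; overall risk P(Y=1) = 0.69208.
Under exogeneity, PAF = [P(Y=1) − p₀]/P(Y=1).
PAF = (0.69208 − 0.29612) / 0.69208 ≈ 0.5721

PAF ≈ 0.572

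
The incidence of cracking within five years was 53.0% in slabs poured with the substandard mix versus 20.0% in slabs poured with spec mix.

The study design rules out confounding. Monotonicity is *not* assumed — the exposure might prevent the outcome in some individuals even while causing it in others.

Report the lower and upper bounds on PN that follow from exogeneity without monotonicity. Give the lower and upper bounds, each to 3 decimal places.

p₁ = 0.53, p₀ = 0.2.
Under exogeneity alone the bounds on PN are max{0,(p₁−p₀)/p₁} ≤ PN ≤ min{1,(1−p₀)/p₁}.
  lower = (p₁ − p₀)/p₁ = 0.33 / 0.53 ≈ 0.6226
  upper = min{1, (1 − p₀)/p₁} = 0.8 / 0.53 ≈ 1.5094 → capped at 1

0.623 ≤ PN ≤ 1.000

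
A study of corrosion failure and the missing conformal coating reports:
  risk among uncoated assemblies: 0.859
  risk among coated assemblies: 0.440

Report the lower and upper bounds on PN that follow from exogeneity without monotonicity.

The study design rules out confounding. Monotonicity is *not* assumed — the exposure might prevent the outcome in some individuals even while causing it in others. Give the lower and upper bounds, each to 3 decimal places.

Let p₁ = 0.859, p₀ = 0.44.
Under exogeneity alone the bounds on PN are max{0,(p₁−p₀)/p₁} ≤ PN ≤ min{1,(1−p₀)/p₁}.
  lower = (p₁ − p₀)/p₁ = 0.419 / 0.859 ≈ 0.4878
  upper = min{1, (1 − p₀)/p₁} = 0.56 / 0.859 ≈ 0.6519

0.488 ≤ PN ≤ 0.652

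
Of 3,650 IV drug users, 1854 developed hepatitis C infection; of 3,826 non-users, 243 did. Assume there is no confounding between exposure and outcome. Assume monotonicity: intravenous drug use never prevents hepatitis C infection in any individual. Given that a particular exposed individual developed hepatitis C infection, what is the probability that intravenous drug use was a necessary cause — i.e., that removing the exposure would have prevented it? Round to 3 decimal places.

PN ≈ 0.875

p₁ = P(outcome | exposed) = 1854/3650 = 0.50795
p₀ = P(outcome | unexposed) = 243/3826 = 0.063513
Under exogeneity and monotonicity, PN = (p₁ − p₀) / p₁.
PN = (0.50795 − 0.063513) / 0.50795 = 0.44443 / 0.50795 ≈ 0.8750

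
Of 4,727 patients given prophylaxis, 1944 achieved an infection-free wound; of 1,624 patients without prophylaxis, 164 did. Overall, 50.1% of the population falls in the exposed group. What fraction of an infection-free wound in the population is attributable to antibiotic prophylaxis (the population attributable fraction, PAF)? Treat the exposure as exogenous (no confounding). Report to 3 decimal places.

PAF ≈ 0.606

p₁ = P(outcome | exposed) = 1944/4727 = 0.41125
p₀ = P(outcome | unexposed) = 164/1624 = 0.10099
Overall risk P(Y=1) = π·p₁ + (1−π)·p₀ = 0.501×0.41125 + 0.499×0.10099 = 0.25643.
Under exogeneity, PAF = [P(Y=1) − p₀] / P(Y=1).
PAF = (0.25643 − 0.10099) / 0.25643 ≈ 0.6062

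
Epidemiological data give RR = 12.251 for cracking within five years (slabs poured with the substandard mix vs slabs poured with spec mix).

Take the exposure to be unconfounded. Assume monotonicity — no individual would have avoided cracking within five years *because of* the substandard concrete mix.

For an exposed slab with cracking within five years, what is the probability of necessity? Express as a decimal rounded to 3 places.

Under exogeneity and monotonicity, PN = (RR − 1) / RR = 1 − 1/RR.
PN = (12.251 − 1) / 12.251 = 11.25 / 12.251 ≈ 0.9184

PN ≈ 0.918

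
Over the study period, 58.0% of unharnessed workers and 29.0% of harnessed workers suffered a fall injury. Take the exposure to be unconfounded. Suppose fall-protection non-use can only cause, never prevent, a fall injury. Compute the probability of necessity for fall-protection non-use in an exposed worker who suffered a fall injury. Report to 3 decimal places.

p₁ = 0.58, p₀ = 0.29.
Under exogeneity and monotonicity, PN = (p₁ − p₀) / p₁.
PN = (0.58 − 0.29) / 0.58 = 0.29 / 0.58 ≈ 0.5000

PN ≈ 0.500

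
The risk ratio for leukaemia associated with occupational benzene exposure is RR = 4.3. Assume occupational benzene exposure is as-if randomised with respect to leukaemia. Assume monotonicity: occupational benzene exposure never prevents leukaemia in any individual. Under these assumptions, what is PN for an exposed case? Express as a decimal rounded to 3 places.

PN ≈ 0.767

Under exogeneity and monotonicity, PN = (RR − 1) / RR = 1 − 1/RR.
PN = (4.3 − 1) / 4.3 = 3.3 / 4.3 ≈ 0.7674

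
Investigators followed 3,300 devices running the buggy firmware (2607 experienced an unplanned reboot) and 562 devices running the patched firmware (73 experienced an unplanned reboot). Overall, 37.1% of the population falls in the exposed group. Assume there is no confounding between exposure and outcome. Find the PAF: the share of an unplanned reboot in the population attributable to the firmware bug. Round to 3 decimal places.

PAF ≈ 0.653

p₁ = P(outcome | exposed) = 2607/3300 = 0.79
p₀ = P(outcome | unexposed) = 73/562 = 0.12989
Overall risk P(Y=1) = π·p₁ + (1−π)·p₀ = 0.371×0.79 + 0.629×0.12989 = 0.37479.
Under exogeneity, PAF = [P(Y=1) − p₀] / P(Y=1).
PAF = (0.37479 − 0.12989) / 0.37479 ≈ 0.6534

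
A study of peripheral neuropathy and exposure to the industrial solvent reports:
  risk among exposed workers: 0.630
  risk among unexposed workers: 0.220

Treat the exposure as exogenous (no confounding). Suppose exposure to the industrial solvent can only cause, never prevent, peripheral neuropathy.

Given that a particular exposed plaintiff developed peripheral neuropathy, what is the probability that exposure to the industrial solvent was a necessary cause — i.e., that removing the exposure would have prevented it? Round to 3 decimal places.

Let p₁ = 0.63, p₀ = 0.22.
Under exogeneity and monotonicity, PN = (p₁ − p₀) / p₁.
PN = (0.63 − 0.22) / 0.63 = 0.41 / 0.63 ≈ 0.6508

PN ≈ 0.651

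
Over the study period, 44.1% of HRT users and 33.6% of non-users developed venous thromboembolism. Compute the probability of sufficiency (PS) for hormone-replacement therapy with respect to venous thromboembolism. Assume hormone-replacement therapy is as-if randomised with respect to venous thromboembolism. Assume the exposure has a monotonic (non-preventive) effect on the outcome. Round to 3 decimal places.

PS ≈ 0.158

p₁ = 0.441, p₀ = 0.336.
Under exogeneity and monotonicity, PS = (p₁ − p₀) / (1 − p₀).
PS = (0.441 − 0.336) / (1 − 0.336) = 0.105 / 0.664 ≈ 0.1581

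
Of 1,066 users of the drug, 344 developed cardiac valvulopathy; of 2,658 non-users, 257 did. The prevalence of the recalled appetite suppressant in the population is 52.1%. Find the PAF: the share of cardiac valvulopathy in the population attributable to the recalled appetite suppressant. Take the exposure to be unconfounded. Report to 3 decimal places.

p₁ = P(outcome | exposed) = 344/1066 = 0.3227
p₀ = P(outcome | unexposed) = 257/2658 = 0.096689
Overall risk P(Y=1) = π·p₁ + (1−π)·p₀ = 0.521×0.3227 + 0.479×0.096689 = 0.21444.
Under exogeneity, PAF = [P(Y=1) − p₀] / P(Y=1).
PAF = (0.21444 − 0.096689) / 0.21444 ≈ 0.5491

PAF ≈ 0.549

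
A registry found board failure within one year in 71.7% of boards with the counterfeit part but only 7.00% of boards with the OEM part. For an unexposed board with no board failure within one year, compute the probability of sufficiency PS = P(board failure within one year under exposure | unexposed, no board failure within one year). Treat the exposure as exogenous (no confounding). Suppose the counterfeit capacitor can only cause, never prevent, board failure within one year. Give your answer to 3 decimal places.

p₁ = 0.717, p₀ = 0.07.
Under exogeneity and monotonicity, PS = (p₁ − p₀) / (1 − p₀).
PS = (0.717 − 0.07) / (1 − 0.07) = 0.647 / 0.93 ≈ 0.6957

PS ≈ 0.696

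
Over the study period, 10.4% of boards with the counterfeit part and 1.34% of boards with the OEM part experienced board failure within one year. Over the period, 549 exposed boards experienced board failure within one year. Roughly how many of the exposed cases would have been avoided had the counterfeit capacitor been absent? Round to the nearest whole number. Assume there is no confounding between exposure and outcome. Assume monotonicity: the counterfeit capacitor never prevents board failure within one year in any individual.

about 478 cases

p₁ = 0.104, p₀ = 0.0134.
PN = (p₁ − p₀)/p₁ = (0.104 − 0.0134) / 0.104 ≈ 0.87115.
Attributable cases ≈ PN × (exposed cases) = 0.87115 × 549 ≈ 478.26.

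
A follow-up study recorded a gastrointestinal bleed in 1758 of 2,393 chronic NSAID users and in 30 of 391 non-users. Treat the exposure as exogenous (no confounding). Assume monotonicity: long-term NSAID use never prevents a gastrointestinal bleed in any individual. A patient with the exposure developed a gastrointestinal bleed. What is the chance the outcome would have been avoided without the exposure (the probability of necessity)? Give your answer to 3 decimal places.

PN ≈ 0.896

p₁ = P(outcome | exposed) = 1758/2393 = 0.73464
p₀ = P(outcome | unexposed) = 30/391 = 0.076726
Under exogeneity and monotonicity, PN = (p₁ − p₀) / p₁.
PN = (0.73464 − 0.076726) / 0.73464 = 0.65792 / 0.73464 ≈ 0.8956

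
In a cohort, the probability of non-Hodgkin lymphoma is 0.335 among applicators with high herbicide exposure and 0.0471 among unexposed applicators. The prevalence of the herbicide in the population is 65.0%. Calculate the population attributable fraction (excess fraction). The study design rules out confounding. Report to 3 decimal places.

PAF ≈ 0.799

Let p₁ = 0.335, p₀ = 0.0471.
Overall risk P(Y=1) = π·p₁ + (1−π)·p₀ = 0.65×0.335 + 0.35×0.0471 = 0.23424.
Under exogeneity, PAF = [P(Y=1) − p₀] / P(Y=1).
PAF = (0.23424 − 0.0471) / 0.23424 ≈ 0.7989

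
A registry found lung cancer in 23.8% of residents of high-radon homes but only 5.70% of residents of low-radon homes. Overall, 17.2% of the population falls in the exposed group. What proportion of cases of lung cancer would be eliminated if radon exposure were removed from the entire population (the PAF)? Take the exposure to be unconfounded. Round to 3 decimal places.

PAF ≈ 0.353

p₁ = 0.238, p₀ = 0.057.
Overall risk P(Y=1) = π·p₁ + (1−π)·p₀ = 0.172×0.238 + 0.828×0.057 = 0.088132.
Under exogeneity, PAF = [P(Y=1) − p₀] / P(Y=1).
PAF = (0.088132 − 0.057) / 0.088132 ≈ 0.3532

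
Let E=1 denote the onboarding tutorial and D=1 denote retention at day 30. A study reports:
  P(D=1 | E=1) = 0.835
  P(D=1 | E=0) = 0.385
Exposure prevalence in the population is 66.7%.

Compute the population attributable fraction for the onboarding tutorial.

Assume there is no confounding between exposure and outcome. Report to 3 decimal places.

PAF ≈ 0.438

Let p₁ = 0.835, p₀ = 0.385.
Overall risk P(Y=1) = π·p₁ + (1−π)·p₀ = 0.667×0.835 + 0.333×0.385 = 0.68515.
Under exogeneity, PAF = [P(Y=1) − p₀] / P(Y=1).
PAF = (0.68515 − 0.385) / 0.68515 ≈ 0.4381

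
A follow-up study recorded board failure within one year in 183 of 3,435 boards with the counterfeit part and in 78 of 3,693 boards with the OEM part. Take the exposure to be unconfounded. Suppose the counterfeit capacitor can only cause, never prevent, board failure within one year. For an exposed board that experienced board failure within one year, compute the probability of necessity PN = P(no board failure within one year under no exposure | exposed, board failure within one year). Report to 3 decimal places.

PN ≈ 0.604

p₁ = P(outcome | exposed) = 183/3435 = 0.053275
p₀ = P(outcome | unexposed) = 78/3693 = 0.021121
Under exogeneity and monotonicity, PN = (p₁ − p₀) / p₁.
PN = (0.053275 − 0.021121) / 0.053275 = 0.032154 / 0.053275 ≈ 0.6035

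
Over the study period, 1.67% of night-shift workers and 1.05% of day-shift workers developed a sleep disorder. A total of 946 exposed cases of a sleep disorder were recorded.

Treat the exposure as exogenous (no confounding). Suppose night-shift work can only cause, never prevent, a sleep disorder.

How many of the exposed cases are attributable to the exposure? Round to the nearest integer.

about 351 cases

p₁ = 0.0167, p₀ = 0.0105.
PN = (p₁ − p₀)/p₁ = (0.0167 − 0.0105) / 0.0167 ≈ 0.37126.
Attributable cases ≈ PN × (exposed cases) = 0.37126 × 946 ≈ 351.21.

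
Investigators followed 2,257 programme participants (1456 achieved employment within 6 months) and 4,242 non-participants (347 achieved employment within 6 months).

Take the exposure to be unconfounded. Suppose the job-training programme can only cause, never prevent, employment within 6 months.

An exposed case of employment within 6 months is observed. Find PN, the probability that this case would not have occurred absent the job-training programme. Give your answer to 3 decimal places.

PN ≈ 0.873

p₁ = P(outcome | exposed) = 1456/2257 = 0.6451
p₀ = P(outcome | unexposed) = 347/4242 = 0.081801
Under exogeneity and monotonicity, PN = (p₁ − p₀) / p₁.
PN = (0.6451 − 0.081801) / 0.6451 = 0.5633 / 0.6451 ≈ 0.8732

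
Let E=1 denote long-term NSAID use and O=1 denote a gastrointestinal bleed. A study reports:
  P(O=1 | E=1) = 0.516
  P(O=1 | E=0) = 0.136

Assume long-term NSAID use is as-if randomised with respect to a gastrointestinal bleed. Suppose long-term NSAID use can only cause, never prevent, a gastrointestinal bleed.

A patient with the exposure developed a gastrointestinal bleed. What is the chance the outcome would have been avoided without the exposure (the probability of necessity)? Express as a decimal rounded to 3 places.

PN ≈ 0.736

Let p₁ = 0.516, p₀ = 0.136.
Under exogeneity and monotonicity, PN = (p₁ − p₀) / p₁.
PN = (0.516 − 0.136) / 0.516 = 0.38 / 0.516 ≈ 0.7364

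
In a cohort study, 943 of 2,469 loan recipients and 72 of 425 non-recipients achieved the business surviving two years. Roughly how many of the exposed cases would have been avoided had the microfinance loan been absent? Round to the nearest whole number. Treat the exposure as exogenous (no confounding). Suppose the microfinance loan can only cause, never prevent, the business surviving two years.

about 525 cases

p₁ = P(outcome | exposed) = 943/2469 = 0.38194
p₀ = P(outcome | unexposed) = 72/425 = 0.16941
PN = (p₁ − p₀)/p₁ = (0.38194 − 0.16941) / 0.38194 ≈ 0.55644.
Attributable cases ≈ PN × (exposed cases) = 0.55644 × 943 ≈ 524.72.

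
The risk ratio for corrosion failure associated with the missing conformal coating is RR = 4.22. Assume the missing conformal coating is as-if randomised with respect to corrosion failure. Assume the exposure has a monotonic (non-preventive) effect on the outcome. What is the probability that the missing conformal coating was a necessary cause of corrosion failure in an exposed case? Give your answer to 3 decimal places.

Under exogeneity and monotonicity, PN = (RR − 1) / RR = 1 − 1/RR.
PN = (4.22 − 1) / 4.22 = 3.22 / 4.22 ≈ 0.7630

PN ≈ 0.763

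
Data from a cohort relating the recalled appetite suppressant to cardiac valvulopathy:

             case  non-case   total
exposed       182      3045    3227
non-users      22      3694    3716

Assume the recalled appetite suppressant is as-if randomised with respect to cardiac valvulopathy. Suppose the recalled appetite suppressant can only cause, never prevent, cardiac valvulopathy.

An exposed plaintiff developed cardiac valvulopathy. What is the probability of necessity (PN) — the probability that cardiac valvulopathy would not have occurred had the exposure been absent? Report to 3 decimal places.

p₁ = P(outcome | exposed) = 182/3227 = 0.056399
p₀ = P(outcome | unexposed) = 22/3716 = 0.0059203
Under exogeneity and monotonicity, PN = (p₁ − p₀)/p₁.
PN = (0.056399 − 0.0059203) / 0.056399 ≈ 0.8950

PN ≈ 0.895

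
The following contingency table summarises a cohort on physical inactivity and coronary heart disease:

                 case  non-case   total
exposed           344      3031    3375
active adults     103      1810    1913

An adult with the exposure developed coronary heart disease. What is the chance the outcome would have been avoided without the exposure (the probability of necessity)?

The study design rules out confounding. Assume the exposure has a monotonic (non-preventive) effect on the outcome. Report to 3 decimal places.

p₁ = P(outcome | exposed) = 344/3375 = 0.10193
p₀ = P(outcome | unexposed) = 103/1913 = 0.053842
Under exogeneity and monotonicity, PN = (p₁ − p₀) / p₁.
PN = (0.10193 − 0.053842) / 0.10193 = 0.048084 / 0.10193 ≈ 0.4718

PN ≈ 0.472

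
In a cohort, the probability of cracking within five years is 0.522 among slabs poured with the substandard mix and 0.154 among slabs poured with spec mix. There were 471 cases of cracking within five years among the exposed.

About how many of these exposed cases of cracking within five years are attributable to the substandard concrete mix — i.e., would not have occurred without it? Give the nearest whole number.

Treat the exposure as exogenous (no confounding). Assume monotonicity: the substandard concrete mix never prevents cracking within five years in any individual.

Let p₁ = 0.522, p₀ = 0.154.
PN = (p₁ − p₀)/p₁ = (0.522 − 0.154) / 0.522 ≈ 0.70498.
Attributable cases ≈ PN × (exposed cases) = 0.70498 × 471 ≈ 332.05.

about 332 cases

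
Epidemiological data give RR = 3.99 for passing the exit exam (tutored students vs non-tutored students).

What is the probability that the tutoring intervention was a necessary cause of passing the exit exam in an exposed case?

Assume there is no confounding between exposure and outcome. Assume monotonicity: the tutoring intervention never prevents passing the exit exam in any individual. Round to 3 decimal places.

Under exogeneity and monotonicity, PN = (RR − 1) / RR = 1 − 1/RR.
PN = (3.99 − 1) / 3.99 = 2.99 / 3.99 ≈ 0.7494

PN ≈ 0.749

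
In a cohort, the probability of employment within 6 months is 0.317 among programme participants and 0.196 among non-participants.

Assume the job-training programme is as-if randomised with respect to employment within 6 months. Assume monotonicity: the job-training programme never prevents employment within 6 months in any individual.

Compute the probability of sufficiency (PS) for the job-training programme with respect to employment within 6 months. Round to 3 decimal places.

Let p₁ = 0.317, p₀ = 0.196.
Under exogeneity and monotonicity, PS = (p₁ − p₀) / (1 − p₀).
PS = (0.317 − 0.196) / (1 − 0.196) = 0.121 / 0.804 ≈ 0.1505

PS ≈ 0.150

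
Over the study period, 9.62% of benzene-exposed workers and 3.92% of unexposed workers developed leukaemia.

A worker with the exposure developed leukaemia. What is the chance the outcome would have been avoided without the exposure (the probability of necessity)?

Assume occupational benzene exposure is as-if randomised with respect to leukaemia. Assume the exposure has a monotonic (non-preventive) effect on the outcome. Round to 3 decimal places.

PN ≈ 0.593

p₁ = 0.0962, p₀ = 0.0392.
Under exogeneity and monotonicity, PN = (p₁ − p₀) / p₁.
PN = (0.0962 − 0.0392) / 0.0962 = 0.057 / 0.0962 ≈ 0.5925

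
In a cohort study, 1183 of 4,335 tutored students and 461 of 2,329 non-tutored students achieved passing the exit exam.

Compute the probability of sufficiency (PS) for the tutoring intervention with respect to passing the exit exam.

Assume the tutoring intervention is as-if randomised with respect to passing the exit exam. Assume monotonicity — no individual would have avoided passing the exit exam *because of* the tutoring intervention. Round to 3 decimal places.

PS ≈ 0.093

p₁ = P(outcome | exposed) = 1183/4335 = 0.2729
p₀ = P(outcome | unexposed) = 461/2329 = 0.19794
Under exogeneity and monotonicity, PS = (p₁ − p₀) / (1 − p₀).
PS = (0.2729 − 0.19794) / (1 − 0.19794) = 0.074956 / 0.80206 ≈ 0.0935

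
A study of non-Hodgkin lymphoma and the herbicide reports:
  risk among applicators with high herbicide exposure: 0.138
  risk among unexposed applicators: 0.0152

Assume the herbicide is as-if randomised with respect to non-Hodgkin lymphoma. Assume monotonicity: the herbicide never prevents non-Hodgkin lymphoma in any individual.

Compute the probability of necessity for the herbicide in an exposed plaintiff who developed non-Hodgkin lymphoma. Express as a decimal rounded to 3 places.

PN ≈ 0.890

Let p₁ = 0.138, p₀ = 0.0152.
Under exogeneity and monotonicity, PN = (p₁ − p₀) / p₁.
PN = (0.138 − 0.0152) / 0.138 = 0.1228 / 0.138 ≈ 0.8899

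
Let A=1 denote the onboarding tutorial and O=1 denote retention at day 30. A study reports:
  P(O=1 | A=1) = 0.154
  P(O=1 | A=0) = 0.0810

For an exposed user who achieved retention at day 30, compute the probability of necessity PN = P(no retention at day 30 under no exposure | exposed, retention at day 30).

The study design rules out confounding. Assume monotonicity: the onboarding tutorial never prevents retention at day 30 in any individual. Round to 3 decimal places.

PN ≈ 0.474

Let p₁ = 0.154, p₀ = 0.081.
Under exogeneity and monotonicity, PN = (p₁ − p₀) / p₁.
PN = (0.154 − 0.081) / 0.154 = 0.073 / 0.154 ≈ 0.4740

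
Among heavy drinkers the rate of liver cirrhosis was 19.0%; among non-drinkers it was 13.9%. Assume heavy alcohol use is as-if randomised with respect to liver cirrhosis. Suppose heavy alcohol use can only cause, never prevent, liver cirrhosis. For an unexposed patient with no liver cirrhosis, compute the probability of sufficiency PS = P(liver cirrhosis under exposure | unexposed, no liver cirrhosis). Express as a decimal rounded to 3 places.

PS ≈ 0.059

p₁ = 0.19, p₀ = 0.139.
Under exogeneity and monotonicity, PS = (p₁ − p₀) / (1 − p₀).
PS = (0.19 − 0.139) / (1 − 0.139) = 0.051 / 0.861 ≈ 0.0592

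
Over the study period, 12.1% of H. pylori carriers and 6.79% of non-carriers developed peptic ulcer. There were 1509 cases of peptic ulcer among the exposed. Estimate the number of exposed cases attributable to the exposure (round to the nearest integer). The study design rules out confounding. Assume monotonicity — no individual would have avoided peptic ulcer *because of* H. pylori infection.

p₁ = 0.121, p₀ = 0.0679.
PN = (p₁ − p₀)/p₁ = (0.121 − 0.0679) / 0.121 ≈ 0.43884.
Attributable cases ≈ PN × (exposed cases) = 0.43884 × 1509 ≈ 662.21.

about 662 cases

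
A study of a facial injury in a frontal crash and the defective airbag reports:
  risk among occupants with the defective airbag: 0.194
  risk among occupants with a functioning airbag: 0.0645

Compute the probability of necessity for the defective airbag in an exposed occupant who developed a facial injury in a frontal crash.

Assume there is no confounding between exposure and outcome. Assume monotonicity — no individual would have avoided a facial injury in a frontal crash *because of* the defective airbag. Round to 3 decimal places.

Let p₁ = 0.194, p₀ = 0.0645.
Under exogeneity and monotonicity, PN = (p₁ − p₀) / p₁.
PN = (0.194 − 0.0645) / 0.194 = 0.1295 / 0.194 ≈ 0.6675

PN ≈ 0.668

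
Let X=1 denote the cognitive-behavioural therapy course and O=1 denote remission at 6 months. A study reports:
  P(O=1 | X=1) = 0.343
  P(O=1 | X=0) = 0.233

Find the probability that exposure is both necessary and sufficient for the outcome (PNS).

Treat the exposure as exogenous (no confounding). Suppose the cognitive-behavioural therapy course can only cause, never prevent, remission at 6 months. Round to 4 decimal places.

PNS ≈ 0.1100

Let p₁ = 0.343, p₀ = 0.233.
Under exogeneity and monotonicity, PNS = p₁ − p₀.
PNS = 0.343 − 0.233 = 0.11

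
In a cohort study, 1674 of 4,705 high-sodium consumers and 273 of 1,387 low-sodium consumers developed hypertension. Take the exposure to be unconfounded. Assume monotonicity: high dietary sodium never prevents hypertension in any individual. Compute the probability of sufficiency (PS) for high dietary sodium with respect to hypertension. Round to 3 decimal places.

PS ≈ 0.198

p₁ = P(outcome | exposed) = 1674/4705 = 0.35579
p₀ = P(outcome | unexposed) = 273/1387 = 0.19683
Under exogeneity and monotonicity, PS = (p₁ − p₀) / (1 − p₀).
PS = (0.35579 − 0.19683) / (1 − 0.19683) = 0.15896 / 0.80317 ≈ 0.1979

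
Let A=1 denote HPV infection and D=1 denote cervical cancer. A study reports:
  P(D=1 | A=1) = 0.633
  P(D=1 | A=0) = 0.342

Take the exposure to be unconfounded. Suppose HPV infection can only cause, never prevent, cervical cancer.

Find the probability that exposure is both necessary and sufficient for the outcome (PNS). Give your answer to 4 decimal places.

PNS ≈ 0.2910

Let p₁ = 0.633, p₀ = 0.342.
Under exogeneity and monotonicity, PNS = p₁ − p₀.
PNS = 0.633 − 0.342 = 0.291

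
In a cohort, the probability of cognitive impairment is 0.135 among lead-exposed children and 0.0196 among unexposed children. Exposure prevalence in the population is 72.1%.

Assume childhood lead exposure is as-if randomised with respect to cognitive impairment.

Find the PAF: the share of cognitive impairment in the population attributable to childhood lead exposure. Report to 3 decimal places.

Let p₁ = 0.135, p₀ = 0.0196.
Overall risk P(Y=1) = π·p₁ + (1−π)·p₀ = 0.721×0.135 + 0.279×0.0196 = 0.1028.
Under exogeneity, PAF = [P(Y=1) − p₀] / P(Y=1).
PAF = (0.1028 − 0.0196) / 0.1028 ≈ 0.8093

PAF ≈ 0.809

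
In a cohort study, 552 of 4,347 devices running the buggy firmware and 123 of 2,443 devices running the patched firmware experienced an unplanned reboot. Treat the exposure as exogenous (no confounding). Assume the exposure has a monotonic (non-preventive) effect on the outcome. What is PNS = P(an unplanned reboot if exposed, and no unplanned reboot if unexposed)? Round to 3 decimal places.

PNS ≈ 0.077

p₁ = P(outcome | exposed) = 552/4347 = 0.12698
p₀ = P(outcome | unexposed) = 123/2443 = 0.050348
Under exogeneity and monotonicity, PNS = p₁ − p₀.
PNS = 0.12698 − 0.050348 = 0.076636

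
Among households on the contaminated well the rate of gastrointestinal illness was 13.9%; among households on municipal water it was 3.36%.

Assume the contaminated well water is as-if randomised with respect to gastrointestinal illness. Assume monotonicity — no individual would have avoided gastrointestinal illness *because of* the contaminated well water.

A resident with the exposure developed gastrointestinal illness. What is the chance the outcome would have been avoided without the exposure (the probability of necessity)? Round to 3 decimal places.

p₁ = 0.139, p₀ = 0.0336.
Under exogeneity and monotonicity, PN = (p₁ − p₀) / p₁.
PN = (0.139 − 0.0336) / 0.139 = 0.1054 / 0.139 ≈ 0.7583

PN ≈ 0.758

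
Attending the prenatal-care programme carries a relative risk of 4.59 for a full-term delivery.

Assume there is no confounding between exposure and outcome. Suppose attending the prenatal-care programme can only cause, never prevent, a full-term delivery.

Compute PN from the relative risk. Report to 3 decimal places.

PN ≈ 0.782

Under exogeneity and monotonicity, PN = (RR − 1) / RR = 1 − 1/RR.
PN = (4.59 − 1) / 4.59 = 3.59 / 4.59 ≈ 0.7821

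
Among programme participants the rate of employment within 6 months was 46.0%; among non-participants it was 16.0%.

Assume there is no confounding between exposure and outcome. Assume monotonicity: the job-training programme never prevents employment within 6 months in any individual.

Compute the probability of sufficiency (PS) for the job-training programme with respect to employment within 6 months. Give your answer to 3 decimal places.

PS ≈ 0.357

p₁ = 0.46, p₀ = 0.16.
Under exogeneity and monotonicity, PS = (p₁ − p₀) / (1 − p₀).
PS = (0.46 − 0.16) / (1 − 0.16) = 0.3 / 0.84 ≈ 0.3571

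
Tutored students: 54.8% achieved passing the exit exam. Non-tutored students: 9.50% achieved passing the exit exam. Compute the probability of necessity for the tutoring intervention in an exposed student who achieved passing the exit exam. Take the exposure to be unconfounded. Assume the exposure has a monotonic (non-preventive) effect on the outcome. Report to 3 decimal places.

p₁ = 0.548, p₀ = 0.095.
Under exogeneity and monotonicity, PN = (p₁ − p₀) / p₁.
PN = (0.548 − 0.095) / 0.548 = 0.453 / 0.548 ≈ 0.8266

PN ≈ 0.827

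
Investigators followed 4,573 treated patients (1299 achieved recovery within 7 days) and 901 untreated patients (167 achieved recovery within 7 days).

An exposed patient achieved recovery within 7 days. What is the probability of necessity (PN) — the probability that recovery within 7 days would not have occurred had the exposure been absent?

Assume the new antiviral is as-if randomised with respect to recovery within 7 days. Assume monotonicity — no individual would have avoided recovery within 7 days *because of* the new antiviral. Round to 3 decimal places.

PN ≈ 0.347

p₁ = P(outcome | exposed) = 1299/4573 = 0.28406
p₀ = P(outcome | unexposed) = 167/901 = 0.18535
Under exogeneity and monotonicity, PN = (p₁ − p₀) / p₁.
PN = (0.28406 − 0.18535) / 0.28406 = 0.098709 / 0.28406 ≈ 0.3475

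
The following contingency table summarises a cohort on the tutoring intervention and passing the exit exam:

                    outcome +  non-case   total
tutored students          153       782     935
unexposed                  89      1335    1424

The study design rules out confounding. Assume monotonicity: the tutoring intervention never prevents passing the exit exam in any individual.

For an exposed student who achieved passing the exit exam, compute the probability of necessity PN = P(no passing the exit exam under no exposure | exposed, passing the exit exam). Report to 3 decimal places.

PN ≈ 0.618

p₁ = P(outcome | exposed) = 153/935 = 0.16364
p₀ = P(outcome | unexposed) = 89/1424 = 0.0625
Under exogeneity and monotonicity, PN = (p₁ − p₀) / p₁.
PN = (0.16364 − 0.0625) / 0.16364 = 0.10114 / 0.16364 ≈ 0.6181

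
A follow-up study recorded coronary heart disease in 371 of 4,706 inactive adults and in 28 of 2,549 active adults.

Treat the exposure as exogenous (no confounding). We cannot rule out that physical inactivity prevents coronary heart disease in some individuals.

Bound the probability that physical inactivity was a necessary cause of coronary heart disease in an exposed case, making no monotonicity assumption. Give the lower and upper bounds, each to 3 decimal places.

0.861 ≤ PN ≤ 1.000

p₁ = P(outcome | exposed) = 371/4706 = 0.078836
p₀ = P(outcome | unexposed) = 28/2549 = 0.010985
Under exogeneity alone the bounds on PN are max{0,(p₁−p₀)/p₁} ≤ PN ≤ min{1,(1−p₀)/p₁}.
  lower = (p₁ − p₀)/p₁ = 0.067851 / 0.078836 ≈ 0.8607
  upper = min{1, (1 − p₀)/p₁} = 0.98902 / 0.078836 ≈ 12.5453 → capped at 1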